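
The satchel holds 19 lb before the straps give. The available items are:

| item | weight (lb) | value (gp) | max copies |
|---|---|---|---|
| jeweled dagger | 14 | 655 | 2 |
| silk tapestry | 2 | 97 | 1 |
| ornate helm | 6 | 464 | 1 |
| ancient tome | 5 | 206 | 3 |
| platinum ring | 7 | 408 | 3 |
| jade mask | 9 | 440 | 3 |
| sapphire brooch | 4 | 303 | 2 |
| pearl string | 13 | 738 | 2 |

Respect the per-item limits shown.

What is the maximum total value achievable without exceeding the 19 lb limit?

1276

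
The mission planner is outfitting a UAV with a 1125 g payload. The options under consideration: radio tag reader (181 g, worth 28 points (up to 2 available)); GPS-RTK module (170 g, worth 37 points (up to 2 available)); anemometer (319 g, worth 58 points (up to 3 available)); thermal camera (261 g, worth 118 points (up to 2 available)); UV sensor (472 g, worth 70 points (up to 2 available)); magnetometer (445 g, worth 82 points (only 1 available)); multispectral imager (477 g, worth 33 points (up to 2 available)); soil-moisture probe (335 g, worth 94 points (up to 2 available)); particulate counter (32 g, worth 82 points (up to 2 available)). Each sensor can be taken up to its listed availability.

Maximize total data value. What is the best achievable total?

Density check — particulate counter 2.56, thermal camera 0.45, soil-moisture probe 0.28, GPS-RTK module 0.22 are the best per g.
Best packing: GPS-RTK module + 2×thermal camera + soil-moisture probe + 2×particulate counter — 1091 g, 531 total.
Nothing else within 1125 g beats 531.

531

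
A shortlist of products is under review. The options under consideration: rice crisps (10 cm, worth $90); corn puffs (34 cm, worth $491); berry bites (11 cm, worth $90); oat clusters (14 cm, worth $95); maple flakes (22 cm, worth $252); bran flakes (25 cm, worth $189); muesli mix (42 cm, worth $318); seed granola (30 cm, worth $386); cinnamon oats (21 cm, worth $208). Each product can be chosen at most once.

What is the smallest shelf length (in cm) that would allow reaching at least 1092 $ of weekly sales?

86

Minimise cm subject to total weekly sales ≥ 1092.
Taking corn puffs + maple flakes + seed granola gives 1129 (≥ 1092) for 86 cm.
Any bundle with less than 86 cm falls short of 1092.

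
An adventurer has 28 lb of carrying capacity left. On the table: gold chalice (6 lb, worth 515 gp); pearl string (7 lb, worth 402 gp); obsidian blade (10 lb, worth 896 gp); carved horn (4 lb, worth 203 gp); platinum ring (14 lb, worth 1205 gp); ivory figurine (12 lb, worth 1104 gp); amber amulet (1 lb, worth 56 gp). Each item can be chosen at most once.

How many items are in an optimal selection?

3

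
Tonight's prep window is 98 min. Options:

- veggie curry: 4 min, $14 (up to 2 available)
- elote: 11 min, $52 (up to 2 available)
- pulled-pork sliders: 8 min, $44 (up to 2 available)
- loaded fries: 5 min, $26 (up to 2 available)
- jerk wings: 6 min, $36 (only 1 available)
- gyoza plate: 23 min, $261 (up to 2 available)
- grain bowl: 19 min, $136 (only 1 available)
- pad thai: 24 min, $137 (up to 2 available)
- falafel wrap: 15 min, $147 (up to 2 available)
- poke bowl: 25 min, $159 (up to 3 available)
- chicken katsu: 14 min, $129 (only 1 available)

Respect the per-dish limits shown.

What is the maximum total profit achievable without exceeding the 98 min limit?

989

Greedy by ratio would take jerk wings + 2×gyoza plate + 2×falafel wrap + chicken katsu: 96 min used, total 981.
The 6 min tied up in jerk wings is better spent on pulled-pork sliders — total rises to 989 (98 min).
Nothing else within 98 min beats 989.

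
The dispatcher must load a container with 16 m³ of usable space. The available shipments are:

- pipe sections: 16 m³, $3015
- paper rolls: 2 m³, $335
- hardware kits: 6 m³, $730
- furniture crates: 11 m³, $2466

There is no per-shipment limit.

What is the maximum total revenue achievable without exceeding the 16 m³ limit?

Density check — furniture crates 224.18, pipe sections 188.44, paper rolls 167.50 are the best per m³.
2×paper rolls + furniture crates uses 15 of the 16 m³ and totals 3136.
The spare 1 m³ is too small for any remaining shipment, and no exchange beats 3136.

3136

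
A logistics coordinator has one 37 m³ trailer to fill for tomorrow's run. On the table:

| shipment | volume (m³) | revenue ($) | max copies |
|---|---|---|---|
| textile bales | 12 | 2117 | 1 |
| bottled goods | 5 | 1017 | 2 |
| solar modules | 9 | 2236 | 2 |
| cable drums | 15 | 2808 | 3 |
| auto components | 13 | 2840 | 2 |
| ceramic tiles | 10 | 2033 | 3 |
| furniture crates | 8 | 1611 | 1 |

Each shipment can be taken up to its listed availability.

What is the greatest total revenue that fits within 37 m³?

Bottled goods + 2×solar modules + auto components uses 36 of the 37 m³ and totals 8329.
Every other selection either busts 37 m³ or exceeds an availability limit or fails to beat 8329.

8329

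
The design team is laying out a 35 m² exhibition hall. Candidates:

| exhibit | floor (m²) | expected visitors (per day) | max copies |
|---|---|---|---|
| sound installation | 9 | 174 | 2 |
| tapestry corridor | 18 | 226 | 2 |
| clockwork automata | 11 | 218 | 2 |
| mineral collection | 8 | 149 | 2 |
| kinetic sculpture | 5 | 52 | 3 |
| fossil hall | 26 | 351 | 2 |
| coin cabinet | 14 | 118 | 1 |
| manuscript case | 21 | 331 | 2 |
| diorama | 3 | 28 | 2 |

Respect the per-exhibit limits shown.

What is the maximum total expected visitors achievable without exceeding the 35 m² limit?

646

The ratio heuristic lands on sound installation + 2×clockwork automata + diorama (638) but leaves 1 m² idle.
Dropping 2×clockwork automata and diorama frees 25 m²; slotting in sound installation + 2×mineral collection (25 m²) lifts the total to 646 at 34 m².
Nothing else within 35 m² beats 646.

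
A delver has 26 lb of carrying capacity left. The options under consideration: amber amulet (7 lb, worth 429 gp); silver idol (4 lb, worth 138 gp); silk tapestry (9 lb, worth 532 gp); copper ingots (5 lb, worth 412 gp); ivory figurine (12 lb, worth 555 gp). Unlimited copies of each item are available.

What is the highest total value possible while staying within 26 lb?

By value per lb: copper ingots 82.40, amber amulet 61.29, silk tapestry 59.11 lead.
The ratio ordering already packs tightly: 5×copper ingots, 25 lb, 2060.
Every other selection either busts 26 lb or fails to beat 2060.

2060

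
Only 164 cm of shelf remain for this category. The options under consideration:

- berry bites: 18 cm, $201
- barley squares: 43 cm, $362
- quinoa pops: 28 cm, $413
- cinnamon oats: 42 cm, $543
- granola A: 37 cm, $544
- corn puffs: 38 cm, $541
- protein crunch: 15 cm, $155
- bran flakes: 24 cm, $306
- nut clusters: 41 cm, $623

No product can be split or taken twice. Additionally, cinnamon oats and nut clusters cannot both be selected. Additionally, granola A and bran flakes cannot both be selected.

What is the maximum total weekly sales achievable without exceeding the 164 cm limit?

2322

Berry bites + quinoa pops + granola A + corn puffs + nut clusters uses 162 of the 164 cm and totals 2322.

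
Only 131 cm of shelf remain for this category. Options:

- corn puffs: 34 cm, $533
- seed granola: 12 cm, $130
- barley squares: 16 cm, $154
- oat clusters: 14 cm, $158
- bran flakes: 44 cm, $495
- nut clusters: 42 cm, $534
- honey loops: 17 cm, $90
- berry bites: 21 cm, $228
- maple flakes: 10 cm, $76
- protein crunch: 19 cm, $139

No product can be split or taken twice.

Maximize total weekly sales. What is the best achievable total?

1638

The ratio heuristic lands on corn puffs + seed granola + oat clusters + nut clusters + berry bites (1583) but leaves 8 cm idle.
But corn puffs + bran flakes + nut clusters + maple flakes fits in 130 cm and reaches 1638.
The closest alternative, corn puffs + barley squares + oat clusters + nut clusters + berry bites, reaches only 1607.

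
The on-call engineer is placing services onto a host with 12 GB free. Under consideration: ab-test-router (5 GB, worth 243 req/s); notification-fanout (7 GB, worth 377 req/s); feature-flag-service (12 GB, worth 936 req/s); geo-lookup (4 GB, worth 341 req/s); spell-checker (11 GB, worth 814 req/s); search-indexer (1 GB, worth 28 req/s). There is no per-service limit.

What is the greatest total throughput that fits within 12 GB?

1023

Taking 3×geo-lookup: 12 GB used, 1023 in throughput.
That's the maximum — no swap from here does better than 1023.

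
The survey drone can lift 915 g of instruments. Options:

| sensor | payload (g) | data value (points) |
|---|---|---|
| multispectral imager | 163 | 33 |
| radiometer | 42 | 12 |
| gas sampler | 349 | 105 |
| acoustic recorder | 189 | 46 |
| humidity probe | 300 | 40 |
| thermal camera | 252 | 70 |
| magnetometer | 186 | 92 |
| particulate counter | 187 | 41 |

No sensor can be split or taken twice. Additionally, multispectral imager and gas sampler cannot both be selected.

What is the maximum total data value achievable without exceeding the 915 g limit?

284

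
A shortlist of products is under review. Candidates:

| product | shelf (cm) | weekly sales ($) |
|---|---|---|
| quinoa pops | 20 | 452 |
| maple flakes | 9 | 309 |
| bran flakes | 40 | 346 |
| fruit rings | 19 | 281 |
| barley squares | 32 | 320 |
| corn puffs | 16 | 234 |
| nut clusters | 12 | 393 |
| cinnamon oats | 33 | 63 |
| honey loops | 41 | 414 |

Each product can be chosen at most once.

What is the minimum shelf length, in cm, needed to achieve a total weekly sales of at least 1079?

41

Look for the lowest-shelf combination reaching 1079.
Taking quinoa pops + maple flakes + nut clusters gives 1154 (≥ 1079) for 41 cm.
Any bundle with less than 41 cm falls short of 1079.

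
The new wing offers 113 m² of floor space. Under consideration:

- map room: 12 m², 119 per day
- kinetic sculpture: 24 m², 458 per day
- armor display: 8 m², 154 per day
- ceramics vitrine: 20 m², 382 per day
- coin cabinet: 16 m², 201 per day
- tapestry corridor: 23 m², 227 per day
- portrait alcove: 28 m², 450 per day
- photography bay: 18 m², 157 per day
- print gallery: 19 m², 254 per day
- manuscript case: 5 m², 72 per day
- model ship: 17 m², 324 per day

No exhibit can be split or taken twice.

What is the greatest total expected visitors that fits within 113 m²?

1969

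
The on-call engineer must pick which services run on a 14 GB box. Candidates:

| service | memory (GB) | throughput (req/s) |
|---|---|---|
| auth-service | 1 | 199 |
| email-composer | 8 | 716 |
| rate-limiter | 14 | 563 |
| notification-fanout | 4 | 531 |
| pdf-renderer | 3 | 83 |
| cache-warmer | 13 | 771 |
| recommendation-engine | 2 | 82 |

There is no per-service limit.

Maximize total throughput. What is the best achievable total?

By throughput per GB: auth-service 199.00, notification-fanout 132.75, email-composer 89.50, cache-warmer 59.31 lead.
Best packing: 14×auth-service — 14 GB, 2786 total.
Nothing else within 14 GB beats 2786.

2786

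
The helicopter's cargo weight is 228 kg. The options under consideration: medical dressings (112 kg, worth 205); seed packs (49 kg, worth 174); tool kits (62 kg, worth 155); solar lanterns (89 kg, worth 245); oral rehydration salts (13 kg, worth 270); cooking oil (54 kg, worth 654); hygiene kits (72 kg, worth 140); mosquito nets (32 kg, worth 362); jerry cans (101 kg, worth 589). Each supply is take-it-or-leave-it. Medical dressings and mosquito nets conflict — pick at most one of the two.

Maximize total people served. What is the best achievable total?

Best packing: oral rehydration salts + cooking oil + mosquito nets + jerry cans — 200 kg, 1875 total.
Next best is seed packs + oral rehydration salts + cooking oil + jerry cans at 1687 (217 kg) — short by 188.

1875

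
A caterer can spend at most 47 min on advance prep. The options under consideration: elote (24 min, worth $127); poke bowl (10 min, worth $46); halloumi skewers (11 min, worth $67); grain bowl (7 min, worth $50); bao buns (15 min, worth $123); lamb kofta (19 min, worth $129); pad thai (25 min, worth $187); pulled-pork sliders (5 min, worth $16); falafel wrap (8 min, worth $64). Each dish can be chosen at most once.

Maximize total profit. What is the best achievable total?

360

Ranking by ratio (profit/min): bao buns 8.20, falafel wrap 8.00, pad thai 7.48.
Filling by ratio: halloumi skewers + grain bowl + bao buns + pulled-pork sliders + falafel wrap for 320, with 1 min left unused.
Replace halloumi skewers and pulled-pork sliders and falafel wrap with pad thai: the trade gains 40 net, giving 360 at 47 min.
Every other selection either busts 47 min or fails to beat 360.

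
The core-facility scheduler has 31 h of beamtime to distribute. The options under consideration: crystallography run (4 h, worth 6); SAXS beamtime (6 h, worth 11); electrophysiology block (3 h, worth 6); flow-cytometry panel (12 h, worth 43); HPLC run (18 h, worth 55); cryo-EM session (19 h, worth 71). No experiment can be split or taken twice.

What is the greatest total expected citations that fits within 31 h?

114

Flow-cytometry panel + cryo-EM session uses 31 of the 31 h and totals 114.
Every other selection either busts 31 h or fails to beat 114.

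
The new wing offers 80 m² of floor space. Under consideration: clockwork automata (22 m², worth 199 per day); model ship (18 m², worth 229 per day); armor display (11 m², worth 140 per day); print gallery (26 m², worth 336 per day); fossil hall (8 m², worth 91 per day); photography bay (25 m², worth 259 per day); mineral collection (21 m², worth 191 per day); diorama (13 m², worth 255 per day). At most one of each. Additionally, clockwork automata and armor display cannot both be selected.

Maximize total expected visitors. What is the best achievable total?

1051

Model ship + armor display + print gallery + fossil hall + diorama uses 76 of the 80 m² and totals 1051.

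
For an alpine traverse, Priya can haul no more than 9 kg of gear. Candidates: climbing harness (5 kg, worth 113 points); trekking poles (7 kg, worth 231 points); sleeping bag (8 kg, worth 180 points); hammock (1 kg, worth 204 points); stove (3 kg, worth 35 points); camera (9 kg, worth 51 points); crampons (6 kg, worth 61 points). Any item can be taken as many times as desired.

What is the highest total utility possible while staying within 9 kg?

1836

The ratio ordering already packs tightly: 9×hammock, 9 kg, 1836.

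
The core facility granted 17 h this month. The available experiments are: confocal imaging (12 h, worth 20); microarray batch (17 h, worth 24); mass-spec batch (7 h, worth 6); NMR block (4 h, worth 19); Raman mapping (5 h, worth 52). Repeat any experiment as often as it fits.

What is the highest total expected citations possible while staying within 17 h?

156

Ranking by ratio (expected citations/h): Raman mapping 10.40, NMR block 4.75, confocal imaging 1.67, microarray batch 1.41.
Best packing: 3×Raman mapping — 15 h, 156 total.
Every other selection either busts 17 h or fails to beat 156.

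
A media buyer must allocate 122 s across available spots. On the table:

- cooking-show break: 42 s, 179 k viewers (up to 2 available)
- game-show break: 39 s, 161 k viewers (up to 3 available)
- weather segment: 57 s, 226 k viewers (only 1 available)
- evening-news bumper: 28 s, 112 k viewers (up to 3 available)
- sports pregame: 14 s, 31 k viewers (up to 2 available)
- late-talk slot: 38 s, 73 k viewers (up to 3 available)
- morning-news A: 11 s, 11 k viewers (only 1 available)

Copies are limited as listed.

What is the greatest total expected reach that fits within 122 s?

501

Taking the top-ratio spots first gives 2×cooking-show break + evening-news bumper for 470 (112 s).
Dropping cooking-show break and evening-news bumper frees 70 s; slotting in 2×game-show break (78 s) lifts the total to 501 at 120 s.
No other feasible combination exceeds 501.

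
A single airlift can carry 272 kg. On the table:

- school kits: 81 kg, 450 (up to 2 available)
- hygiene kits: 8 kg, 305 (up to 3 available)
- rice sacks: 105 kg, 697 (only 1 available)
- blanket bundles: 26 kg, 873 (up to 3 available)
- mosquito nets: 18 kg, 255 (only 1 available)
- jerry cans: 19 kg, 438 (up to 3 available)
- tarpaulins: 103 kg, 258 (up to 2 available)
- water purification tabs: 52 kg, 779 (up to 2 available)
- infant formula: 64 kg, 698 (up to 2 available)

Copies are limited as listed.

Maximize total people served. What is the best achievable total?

Density check — hygiene kits 38.12, blanket bundles 33.58, jerry cans 23.05 are the best per kg.
Taking 3×hygiene kits + 3×blanket bundles + 3×jerry cans + 2×water purification tabs: 263 kg used, 6406 in people served.
The spare 9 kg is too small for any remaining supply, and no exchange beats 6406.

6406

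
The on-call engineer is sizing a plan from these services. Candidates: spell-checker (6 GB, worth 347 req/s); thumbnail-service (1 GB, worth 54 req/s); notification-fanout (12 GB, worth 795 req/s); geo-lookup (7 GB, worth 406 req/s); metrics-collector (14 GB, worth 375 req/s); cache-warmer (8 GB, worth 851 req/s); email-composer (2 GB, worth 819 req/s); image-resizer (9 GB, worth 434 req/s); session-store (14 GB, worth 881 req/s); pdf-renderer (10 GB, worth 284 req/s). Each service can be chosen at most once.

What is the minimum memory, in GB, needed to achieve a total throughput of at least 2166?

22

Need the lightest bundle worth ≥ 2166.
notification-fanout + cache-warmer + email-composer reaches 2465 using 22 GB.
Below 22 GB the best achievable stays under 2166.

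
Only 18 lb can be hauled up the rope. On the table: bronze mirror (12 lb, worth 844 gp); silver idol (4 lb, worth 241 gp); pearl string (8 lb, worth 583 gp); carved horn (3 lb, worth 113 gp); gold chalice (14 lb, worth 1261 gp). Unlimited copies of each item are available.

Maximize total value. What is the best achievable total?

1502

Best packing: silver idol + gold chalice — 18 lb, 1502 total.
Every other selection either busts 18 lb or fails to beat 1502.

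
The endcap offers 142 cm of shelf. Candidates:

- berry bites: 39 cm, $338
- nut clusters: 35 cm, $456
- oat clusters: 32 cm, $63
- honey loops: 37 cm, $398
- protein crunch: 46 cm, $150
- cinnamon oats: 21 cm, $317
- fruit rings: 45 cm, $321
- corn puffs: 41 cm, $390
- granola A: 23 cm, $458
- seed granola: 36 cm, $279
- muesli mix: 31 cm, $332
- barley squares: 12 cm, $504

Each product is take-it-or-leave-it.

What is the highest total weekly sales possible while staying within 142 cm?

Greedy by ratio would take nut clusters + honey loops + cinnamon oats + granola A + barley squares: 128 cm used, total 2133.
The 21 cm tied up in cinnamon oats is better spent on muesli mix — total rises to 2148 (138 cm).

2148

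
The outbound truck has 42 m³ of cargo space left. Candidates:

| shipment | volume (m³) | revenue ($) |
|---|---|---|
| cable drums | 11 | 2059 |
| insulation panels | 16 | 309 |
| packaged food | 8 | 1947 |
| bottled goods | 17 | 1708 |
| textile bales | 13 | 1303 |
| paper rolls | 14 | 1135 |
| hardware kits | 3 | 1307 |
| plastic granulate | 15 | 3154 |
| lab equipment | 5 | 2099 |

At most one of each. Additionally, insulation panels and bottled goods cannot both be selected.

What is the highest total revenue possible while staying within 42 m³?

10566

Ranking by ratio (revenue/m³): hardware kits 435.67, lab equipment 419.80, packaged food 243.38.
Taking cable drums + packaged food + hardware kits + plastic granulate + lab equipment: 42 m³ used, 10566 in revenue.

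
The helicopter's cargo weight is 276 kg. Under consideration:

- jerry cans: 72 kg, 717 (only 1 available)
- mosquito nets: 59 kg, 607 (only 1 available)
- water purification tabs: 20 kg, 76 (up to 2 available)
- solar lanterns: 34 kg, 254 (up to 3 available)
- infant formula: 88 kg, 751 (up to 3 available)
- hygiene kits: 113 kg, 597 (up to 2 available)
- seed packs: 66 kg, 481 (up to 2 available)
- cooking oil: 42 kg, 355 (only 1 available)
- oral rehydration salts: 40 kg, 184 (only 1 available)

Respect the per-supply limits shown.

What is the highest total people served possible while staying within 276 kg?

The ratio heuristic lands on jerry cans + mosquito nets + infant formula + cooking oil (2430) but leaves 15 kg idle.
The 88 kg tied up in infant formula is better spent on 3×solar lanterns — total rises to 2441 (275 kg).
The spare 1 kg is too small for any remaining supply, and no exchange beats 2441.

2441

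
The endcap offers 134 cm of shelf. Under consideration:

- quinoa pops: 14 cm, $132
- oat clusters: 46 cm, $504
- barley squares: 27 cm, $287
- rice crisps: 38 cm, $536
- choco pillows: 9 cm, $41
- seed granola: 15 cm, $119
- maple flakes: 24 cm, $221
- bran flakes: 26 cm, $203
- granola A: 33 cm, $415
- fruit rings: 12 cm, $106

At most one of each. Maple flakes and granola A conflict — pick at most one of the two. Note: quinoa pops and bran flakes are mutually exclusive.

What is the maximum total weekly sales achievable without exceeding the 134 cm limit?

1587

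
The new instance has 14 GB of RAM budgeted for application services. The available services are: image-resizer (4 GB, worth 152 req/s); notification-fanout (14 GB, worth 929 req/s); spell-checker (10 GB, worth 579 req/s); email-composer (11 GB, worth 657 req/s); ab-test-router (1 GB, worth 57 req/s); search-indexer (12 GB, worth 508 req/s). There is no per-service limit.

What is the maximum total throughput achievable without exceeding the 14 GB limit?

929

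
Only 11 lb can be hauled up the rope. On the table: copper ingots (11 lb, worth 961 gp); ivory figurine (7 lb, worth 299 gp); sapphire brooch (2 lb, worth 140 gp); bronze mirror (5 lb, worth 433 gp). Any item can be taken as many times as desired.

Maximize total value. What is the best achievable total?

961

The ratio ordering already packs tightly: copper ingots, 11 lb, 961.
Every other selection either busts 11 lb or fails to beat 961.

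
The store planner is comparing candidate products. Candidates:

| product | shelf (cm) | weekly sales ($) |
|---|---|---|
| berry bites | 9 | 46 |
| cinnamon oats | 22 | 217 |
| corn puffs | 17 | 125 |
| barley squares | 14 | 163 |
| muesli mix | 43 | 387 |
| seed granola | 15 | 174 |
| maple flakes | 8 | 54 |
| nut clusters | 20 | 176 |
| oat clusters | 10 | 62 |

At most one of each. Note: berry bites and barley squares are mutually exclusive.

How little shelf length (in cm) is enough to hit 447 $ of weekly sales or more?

Need the lightest bundle worth ≥ 447.
Taking corn puffs + barley squares + seed granola gives 462 (≥ 447) for 46 cm.
Any bundle with less than 46 cm falls short of 447.

46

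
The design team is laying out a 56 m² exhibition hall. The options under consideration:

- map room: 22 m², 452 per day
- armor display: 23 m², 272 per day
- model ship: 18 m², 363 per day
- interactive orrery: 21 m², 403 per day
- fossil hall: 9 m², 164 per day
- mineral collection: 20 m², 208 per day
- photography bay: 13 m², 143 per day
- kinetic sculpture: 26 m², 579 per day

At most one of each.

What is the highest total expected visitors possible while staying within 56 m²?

Density check — kinetic sculpture 22.27, map room 20.55, model ship 20.17, interactive orrery 19.19 are the best per m².
The ratio heuristic lands on map room + kinetic sculpture (1031) but leaves 8 m² idle.
Replace map room with interactive orrery + fossil hall: the trade gains 115 net, giving 1146 at 56 m².
Next best is model ship + fossil hall + kinetic sculpture at 1106 (53 m²) — short by 40.

1146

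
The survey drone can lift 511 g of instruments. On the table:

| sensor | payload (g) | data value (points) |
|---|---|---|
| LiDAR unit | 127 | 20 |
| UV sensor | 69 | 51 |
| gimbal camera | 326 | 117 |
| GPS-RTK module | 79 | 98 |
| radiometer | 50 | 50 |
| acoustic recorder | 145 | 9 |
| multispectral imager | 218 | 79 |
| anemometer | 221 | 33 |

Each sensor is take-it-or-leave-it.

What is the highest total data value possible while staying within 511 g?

Best packing: UV sensor + GPS-RTK module + radiometer + multispectral imager — 416 g, 278 total.
An exhaustive check of the 256 subsets confirms 278.

278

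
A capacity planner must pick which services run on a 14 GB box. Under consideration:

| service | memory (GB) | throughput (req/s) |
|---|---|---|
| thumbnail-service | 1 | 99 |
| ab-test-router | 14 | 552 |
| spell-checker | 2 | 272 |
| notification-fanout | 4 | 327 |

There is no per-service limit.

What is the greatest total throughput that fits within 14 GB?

1904

Ranking by ratio (throughput/GB): spell-checker 136.00, thumbnail-service 99.00, notification-fanout 81.75.
Best packing: 7×spell-checker — 14 GB, 1904 total.
That's the maximum — no swap from here does better than 1904.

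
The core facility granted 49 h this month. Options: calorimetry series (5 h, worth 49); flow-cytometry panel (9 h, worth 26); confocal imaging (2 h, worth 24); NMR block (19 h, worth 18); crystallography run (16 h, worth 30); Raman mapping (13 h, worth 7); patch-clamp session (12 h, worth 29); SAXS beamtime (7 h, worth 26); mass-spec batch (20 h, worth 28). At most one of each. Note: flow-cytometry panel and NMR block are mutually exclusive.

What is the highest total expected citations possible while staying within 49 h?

The ratio ordering already packs tightly: calorimetry series + flow-cytometry panel + confocal imaging + Raman mapping + patch-clamp session + SAXS beamtime, 48 h, 161.

161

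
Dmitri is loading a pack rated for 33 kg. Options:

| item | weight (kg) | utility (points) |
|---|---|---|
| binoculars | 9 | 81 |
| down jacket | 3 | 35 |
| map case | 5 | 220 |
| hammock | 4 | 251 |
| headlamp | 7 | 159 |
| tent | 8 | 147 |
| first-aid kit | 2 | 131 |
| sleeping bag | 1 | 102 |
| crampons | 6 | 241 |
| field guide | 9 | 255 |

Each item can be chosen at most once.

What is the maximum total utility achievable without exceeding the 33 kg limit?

1257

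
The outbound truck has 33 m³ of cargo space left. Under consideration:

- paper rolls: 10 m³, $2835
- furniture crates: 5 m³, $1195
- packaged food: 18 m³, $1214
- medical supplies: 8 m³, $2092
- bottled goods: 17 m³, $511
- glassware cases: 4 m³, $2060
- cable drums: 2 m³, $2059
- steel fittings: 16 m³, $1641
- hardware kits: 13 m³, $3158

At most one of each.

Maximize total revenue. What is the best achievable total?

10564

Greedy by ratio would take paper rolls + furniture crates + medical supplies + glassware cases + cable drums: 29 m³ used, total 10241.
Replace paper rolls with hardware kits: the trade gains 323 net, giving 10564 at 32 m³.
No other feasible combination exceeds 10564.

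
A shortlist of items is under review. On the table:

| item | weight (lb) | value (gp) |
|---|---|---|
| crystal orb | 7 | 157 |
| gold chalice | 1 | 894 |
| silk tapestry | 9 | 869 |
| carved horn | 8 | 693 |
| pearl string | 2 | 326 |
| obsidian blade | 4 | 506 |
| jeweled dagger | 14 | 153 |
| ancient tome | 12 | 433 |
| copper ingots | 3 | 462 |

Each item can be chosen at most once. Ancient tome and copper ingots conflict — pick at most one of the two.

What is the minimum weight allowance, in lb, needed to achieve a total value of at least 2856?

18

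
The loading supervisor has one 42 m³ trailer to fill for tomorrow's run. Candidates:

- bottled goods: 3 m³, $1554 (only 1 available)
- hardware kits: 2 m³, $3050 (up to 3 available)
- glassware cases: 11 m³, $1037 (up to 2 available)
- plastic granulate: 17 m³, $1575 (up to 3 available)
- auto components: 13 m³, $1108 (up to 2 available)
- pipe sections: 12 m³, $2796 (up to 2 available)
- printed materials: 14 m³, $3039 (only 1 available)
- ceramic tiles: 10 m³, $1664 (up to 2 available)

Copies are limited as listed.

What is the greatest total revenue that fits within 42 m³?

16828

The ratio heuristic lands on bottled goods + 3×hardware kits + 2×pipe sections (16296) but leaves 9 m³ idle.
Replace pipe sections with 2×ceramic tiles: the trade gains 532 net, giving 16828 at 41 m³.
That's the maximum — no swap from here does better than 16828.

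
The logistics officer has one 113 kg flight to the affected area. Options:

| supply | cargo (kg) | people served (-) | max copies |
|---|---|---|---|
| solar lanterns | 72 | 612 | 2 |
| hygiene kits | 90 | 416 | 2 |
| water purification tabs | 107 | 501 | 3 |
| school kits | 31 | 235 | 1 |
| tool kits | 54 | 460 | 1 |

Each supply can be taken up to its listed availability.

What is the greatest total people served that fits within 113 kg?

847

Filling by ratio: school kits + tool kits for 695, with 28 kg left unused.
Replace tool kits with solar lanterns: the trade gains 152 net, giving 847 at 103 kg.
The spare 10 kg is too small for any remaining supply, and no exchange beats 847.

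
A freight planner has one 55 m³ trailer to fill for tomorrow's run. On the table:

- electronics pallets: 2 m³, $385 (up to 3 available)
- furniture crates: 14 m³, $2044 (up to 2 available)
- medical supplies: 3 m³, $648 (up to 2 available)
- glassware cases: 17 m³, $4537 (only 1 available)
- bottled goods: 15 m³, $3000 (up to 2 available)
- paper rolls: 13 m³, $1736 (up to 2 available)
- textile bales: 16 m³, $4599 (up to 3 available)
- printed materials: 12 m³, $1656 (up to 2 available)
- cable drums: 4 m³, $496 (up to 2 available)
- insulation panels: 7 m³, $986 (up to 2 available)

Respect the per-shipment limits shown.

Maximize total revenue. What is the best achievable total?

Density check — textile bales 287.44, glassware cases 266.88, medical supplies 216.00 are the best per m³.
Taking the top-ratio shipments first gives 2×medical supplies + 3×textile bales for 15093 (54 m³).
The 3 m³ tied up in medical supplies is better spent on 2×electronics pallets — total rises to 15215 (55 m³).
That's the maximum — no swap from here does better than 15215.

15215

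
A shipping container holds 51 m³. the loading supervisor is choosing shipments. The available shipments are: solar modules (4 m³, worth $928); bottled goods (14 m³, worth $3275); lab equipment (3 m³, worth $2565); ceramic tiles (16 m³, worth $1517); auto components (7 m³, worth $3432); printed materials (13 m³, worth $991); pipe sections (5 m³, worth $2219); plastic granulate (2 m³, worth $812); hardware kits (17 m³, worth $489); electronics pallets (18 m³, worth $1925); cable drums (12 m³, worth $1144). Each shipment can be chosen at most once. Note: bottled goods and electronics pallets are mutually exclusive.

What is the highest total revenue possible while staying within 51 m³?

The ratio heuristic lands on solar modules + bottled goods + lab equipment + auto components + pipe sections + plastic granulate + cable drums (14375) but leaves 4 m³ idle.
The 12 m³ tied up in cable drums is better spent on ceramic tiles — total rises to 14748 (51 m³).
Runner-up solar modules + bottled goods + lab equipment + auto components + pipe sections + plastic granulate + cable drums tops out at 14375.

14748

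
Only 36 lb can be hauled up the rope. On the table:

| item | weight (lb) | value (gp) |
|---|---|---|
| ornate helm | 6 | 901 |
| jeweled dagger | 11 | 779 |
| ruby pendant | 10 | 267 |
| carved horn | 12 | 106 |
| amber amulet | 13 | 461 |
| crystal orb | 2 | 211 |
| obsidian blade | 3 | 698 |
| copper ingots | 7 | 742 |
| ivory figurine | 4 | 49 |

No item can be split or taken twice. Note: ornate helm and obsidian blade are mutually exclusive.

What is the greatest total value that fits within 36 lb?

2900

Ranking by ratio (value/lb): obsidian blade 232.67, ornate helm 150.17, copper ingots 106.00, crystal orb 105.50.
Best packing: ornate helm + jeweled dagger + ruby pendant + crystal orb + copper ingots — 36 lb, 2900 total.
The closest alternative, jeweled dagger + amber amulet + crystal orb + obsidian blade + copper ingots, reaches only 2891.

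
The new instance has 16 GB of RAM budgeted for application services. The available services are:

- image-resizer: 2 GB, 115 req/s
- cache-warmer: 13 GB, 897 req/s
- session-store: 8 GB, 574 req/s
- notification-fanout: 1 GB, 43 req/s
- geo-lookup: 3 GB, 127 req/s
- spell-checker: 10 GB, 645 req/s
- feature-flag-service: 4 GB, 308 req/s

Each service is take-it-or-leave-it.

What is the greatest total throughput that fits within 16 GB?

1068

By throughput per GB: feature-flag-service 77.00, session-store 71.75, cache-warmer 69.00, spell-checker 64.50 lead.
Greedy by ratio would take image-resizer + session-store + notification-fanout + feature-flag-service: 15 GB used, total 1040.
The 9 GB tied up in session-store and notification-fanout is better spent on spell-checker — total rises to 1068 (16 GB).
Next best is image-resizer + cache-warmer + notification-fanout at 1055 (16 GB) — short by 13.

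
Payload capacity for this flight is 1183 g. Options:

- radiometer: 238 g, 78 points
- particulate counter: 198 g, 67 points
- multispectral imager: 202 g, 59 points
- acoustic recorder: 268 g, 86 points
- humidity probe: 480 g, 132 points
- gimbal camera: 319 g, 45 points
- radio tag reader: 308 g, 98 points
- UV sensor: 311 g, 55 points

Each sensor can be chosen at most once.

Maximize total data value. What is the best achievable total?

344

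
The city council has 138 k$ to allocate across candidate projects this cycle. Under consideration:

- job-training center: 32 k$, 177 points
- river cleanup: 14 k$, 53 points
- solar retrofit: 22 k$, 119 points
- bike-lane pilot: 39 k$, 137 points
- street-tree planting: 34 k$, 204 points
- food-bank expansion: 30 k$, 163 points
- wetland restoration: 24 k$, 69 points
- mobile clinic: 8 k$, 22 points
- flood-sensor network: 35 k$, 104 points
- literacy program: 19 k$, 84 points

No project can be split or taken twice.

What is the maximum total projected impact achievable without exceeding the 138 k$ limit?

Best packing: job-training center + solar retrofit + street-tree planting + food-bank expansion + literacy program — 137 k$, 747 total.

747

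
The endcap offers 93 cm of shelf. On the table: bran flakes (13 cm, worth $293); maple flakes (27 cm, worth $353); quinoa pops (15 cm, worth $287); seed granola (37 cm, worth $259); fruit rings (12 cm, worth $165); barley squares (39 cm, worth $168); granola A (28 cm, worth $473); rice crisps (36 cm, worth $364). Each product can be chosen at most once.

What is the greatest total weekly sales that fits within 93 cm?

Filling by ratio: bran flakes + quinoa pops + fruit rings + granola A for 1218, with 25 cm left unused.
Replace fruit rings with rice crisps: the trade gains 199 net, giving 1417 at 92 cm.
Every other selection either busts 93 cm or fails to beat 1417.

1417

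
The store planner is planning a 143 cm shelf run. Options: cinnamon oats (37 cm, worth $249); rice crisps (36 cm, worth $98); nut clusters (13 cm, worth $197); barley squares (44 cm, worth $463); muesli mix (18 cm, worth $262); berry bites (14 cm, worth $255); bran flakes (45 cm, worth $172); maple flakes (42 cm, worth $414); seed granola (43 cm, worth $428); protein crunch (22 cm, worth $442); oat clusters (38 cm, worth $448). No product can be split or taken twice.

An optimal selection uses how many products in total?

Best achievable weekly sales is 1870.
For example barley squares + muesli mix + berry bites + protein crunch + oat clusters achieves it, using 136 cm.
Any selection reaching 1870 contains exactly 5 products.

5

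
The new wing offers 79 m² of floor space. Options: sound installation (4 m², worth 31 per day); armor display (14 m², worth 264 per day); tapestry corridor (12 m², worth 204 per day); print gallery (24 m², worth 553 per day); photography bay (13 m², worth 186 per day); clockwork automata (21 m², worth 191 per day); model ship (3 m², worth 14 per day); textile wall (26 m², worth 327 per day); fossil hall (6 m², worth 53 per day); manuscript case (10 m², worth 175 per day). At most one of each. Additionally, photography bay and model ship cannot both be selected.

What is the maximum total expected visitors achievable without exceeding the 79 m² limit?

1435

Best packing: armor display + tapestry corridor + print gallery + photography bay + fossil hall + manuscript case — 79 m², 1435 total.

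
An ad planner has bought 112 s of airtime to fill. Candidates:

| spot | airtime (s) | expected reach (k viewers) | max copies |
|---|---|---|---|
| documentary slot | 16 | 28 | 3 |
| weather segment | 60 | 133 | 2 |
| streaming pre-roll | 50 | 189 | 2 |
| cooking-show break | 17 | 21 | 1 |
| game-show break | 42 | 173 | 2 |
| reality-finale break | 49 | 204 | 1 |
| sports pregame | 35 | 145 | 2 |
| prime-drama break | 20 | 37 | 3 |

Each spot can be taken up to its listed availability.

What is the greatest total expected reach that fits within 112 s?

463

By expected reach per s: reality-finale break 4.16, sports pregame 4.14, game-show break 4.12, streaming pre-roll 3.78 lead.
A density-first pass picks reality-finale break + sports pregame + prime-drama break — 386 at 104 s.
Replace reality-finale break and prime-drama break with game-show break + sports pregame: the trade gains 77 net, giving 463 at 112 s.
No other feasible combination exceeds 463.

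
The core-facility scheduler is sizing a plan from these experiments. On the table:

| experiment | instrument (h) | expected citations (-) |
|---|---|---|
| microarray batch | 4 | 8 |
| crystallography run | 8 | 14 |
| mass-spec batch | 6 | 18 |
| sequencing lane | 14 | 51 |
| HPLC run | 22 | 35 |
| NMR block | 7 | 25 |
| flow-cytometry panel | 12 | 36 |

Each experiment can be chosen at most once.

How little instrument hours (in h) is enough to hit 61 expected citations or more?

Minimise h subject to total expected citations ≥ 61.
Taking NMR block + flow-cytometry panel gives 61 (≥ 61) for 19 h.
Below 19 h the best achievable stays under 61.

19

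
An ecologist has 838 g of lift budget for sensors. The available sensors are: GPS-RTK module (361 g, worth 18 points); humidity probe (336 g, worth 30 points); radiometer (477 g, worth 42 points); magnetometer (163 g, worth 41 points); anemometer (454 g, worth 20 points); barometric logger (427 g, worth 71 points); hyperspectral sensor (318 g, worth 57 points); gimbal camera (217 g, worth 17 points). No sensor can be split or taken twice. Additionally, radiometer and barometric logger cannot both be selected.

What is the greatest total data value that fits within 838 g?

129

By data value per g: magnetometer 0.25, hyperspectral sensor 0.18, barometric logger 0.17 lead.
Taking the top-ratio sensors first gives humidity probe + magnetometer + hyperspectral sensor for 128 (817 g).
Dropping humidity probe and hyperspectral sensor frees 654 g; slotting in barometric logger + gimbal camera (644 g) lifts the total to 129 at 807 g.
Next best is humidity probe + magnetometer + hyperspectral sensor at 128 (817 g) — short by 1.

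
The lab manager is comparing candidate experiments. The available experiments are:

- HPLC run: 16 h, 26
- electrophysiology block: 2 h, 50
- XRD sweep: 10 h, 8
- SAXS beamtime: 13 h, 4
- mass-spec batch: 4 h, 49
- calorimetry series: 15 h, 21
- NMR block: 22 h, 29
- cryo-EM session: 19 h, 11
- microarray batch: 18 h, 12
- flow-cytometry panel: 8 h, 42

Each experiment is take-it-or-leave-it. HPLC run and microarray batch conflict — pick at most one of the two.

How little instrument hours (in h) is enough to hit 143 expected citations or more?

24

Need the lightest bundle worth ≥ 143.
Taking electrophysiology block + XRD sweep + mass-spec batch + flow-cytometry panel gives 149 (≥ 143) for 24 h.
Below 24 h the best achievable stays under 143.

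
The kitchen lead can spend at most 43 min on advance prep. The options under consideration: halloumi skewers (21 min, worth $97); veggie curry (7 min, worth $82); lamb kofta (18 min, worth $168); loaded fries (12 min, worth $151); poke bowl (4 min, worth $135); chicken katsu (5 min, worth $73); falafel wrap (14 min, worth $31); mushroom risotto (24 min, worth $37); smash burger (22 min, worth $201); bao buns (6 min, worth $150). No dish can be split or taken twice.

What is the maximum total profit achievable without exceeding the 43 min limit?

The ratio heuristic lands on veggie curry + loaded fries + poke bowl + chicken katsu + bao buns (591) but leaves 9 min idle.
Replace loaded fries with lamb kofta: the trade gains 17 net, giving 608 at 40 min.
Next best is lamb kofta + loaded fries + poke bowl + bao buns at 604 (40 min) — short by 4.

608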